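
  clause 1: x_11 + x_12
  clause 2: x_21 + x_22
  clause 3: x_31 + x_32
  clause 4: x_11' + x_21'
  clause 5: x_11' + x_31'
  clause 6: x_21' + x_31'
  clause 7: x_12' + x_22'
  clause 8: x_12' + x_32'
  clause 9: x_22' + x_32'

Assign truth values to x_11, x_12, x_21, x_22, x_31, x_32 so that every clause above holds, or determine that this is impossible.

UNSATISFIABLE

Try x_11 = 1.
(x_21') alone gives x_21 = 0.
(x_22) alone gives x_22 = 1.
(x_31') alone gives x_31 = 0.
(x_32) alone gives x_32 = 1.
That conflicts with the unit clause (x_32').
That branch fails; take x_11 = 0 instead.
(x_12) alone gives x_12 = 1.
(x_22') alone gives x_22 = 0.
(x_21) alone gives x_21 = 1.
(x_31') alone gives x_31 = 0.
(x_32) alone gives x_32 = 1.
That conflicts with the unit clause (x_32').
Neither x_11 = 1 nor x_11 = 0 works.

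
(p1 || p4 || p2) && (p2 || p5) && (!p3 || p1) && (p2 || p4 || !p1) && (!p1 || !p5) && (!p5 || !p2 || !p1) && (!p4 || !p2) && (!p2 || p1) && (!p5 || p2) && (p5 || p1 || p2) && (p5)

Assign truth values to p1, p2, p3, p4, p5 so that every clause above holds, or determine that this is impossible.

UNSATISFIABLE

(p5) alone gives p5 = true.
(!p1) alone gives p1 = false.
(!p3) alone gives p3 = false.
(!p2) alone gives p2 = false.
That conflicts with the unit clause (p2).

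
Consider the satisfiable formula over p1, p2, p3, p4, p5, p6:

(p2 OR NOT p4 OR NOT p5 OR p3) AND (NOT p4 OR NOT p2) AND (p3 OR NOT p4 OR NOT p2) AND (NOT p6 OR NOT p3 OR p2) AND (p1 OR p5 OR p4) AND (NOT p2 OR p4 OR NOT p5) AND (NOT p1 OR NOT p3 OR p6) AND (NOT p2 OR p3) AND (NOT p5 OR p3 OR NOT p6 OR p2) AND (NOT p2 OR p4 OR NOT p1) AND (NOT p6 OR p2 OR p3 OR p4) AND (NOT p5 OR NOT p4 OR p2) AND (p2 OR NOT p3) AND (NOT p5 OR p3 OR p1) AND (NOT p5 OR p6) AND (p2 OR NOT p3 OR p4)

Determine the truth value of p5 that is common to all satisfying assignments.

False

Suppose p5 = true.
Unit clause (p6) forces p6 = true.
Suppose p4 = false.
Unit clause (NOT p2) forces p2 = false.
Unit clause (NOT p3) forces p3 = false.
That conflicts with the unit clause (p3).
Backtrack on p4: now try p4 = true.
Unit clause (NOT p2) forces p2 = false.
That conflicts with the unit clause (p2).
Either choice for p4 ends in contradiction.
So every satisfying assignment has p5 = False.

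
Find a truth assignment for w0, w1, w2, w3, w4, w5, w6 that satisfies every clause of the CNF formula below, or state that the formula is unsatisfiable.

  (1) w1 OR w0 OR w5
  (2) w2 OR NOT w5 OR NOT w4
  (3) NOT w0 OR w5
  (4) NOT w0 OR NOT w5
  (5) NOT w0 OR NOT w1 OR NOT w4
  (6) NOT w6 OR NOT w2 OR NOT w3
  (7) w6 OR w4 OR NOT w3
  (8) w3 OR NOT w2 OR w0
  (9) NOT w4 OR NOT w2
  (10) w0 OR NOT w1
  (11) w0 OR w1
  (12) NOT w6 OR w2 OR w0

Case w0 = false:
From the singleton clause (NOT w1), w1 = false.
That conflicts with the unit clause (w1).
Undo w0 and try w0 = true.
From the singleton clause (w5), w5 = true.
That conflicts with the unit clause (NOT w5).
Either choice for w0 ends in contradiction.

UNSATISFIABLE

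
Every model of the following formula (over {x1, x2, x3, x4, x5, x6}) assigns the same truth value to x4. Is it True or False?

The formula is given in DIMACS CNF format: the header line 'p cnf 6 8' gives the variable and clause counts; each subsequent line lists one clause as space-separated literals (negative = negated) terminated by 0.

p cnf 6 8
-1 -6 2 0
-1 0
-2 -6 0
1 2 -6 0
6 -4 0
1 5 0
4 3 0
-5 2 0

False

Suppose x4 = True.
The clause (¬x1) is unit, so x1 = False.
The clause (x6) is unit, so x6 = True.
The clause (¬x2) is unit, so x2 = False.
But (x2) is also a unit clause — contradiction.
So every satisfying assignment has x4 = False.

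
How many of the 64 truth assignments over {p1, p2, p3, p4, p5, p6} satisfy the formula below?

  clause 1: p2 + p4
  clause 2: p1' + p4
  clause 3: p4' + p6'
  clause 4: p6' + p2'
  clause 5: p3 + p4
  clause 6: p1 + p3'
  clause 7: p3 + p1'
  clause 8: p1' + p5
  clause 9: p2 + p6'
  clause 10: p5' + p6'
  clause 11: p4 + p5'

6

There are 2^6 = 64 truth assignments over (p1, p2, p3, p4, p5, p6).
Split on p2. With p2 = 1, the clauses containing p2 are satisfied and p2' drops from the rest; 3 of the 2^5 = 32 assignments to the other variables satisfy what remains.
With p2 = 0, by the same count on the reduced clause set, 3 assignments work.
(One model: p1=F, p2=F, p3=F, p4=T, p5=F, p6=F.)
Total: 3 + 3 = 6.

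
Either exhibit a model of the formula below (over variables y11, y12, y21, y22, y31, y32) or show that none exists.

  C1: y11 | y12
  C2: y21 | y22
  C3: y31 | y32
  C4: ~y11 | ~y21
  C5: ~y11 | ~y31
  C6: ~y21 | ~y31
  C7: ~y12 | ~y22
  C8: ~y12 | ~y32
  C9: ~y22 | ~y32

UNSATISFIABLE

Branch on y11: set y11 = 1.
Unit clause (~y21) forces y21 = 0.
Unit clause (y22) forces y22 = 1.
Unit clause (~y31) forces y31 = 0.
Unit clause (y32) forces y32 = 1.
Now (~y32) is unsatisfied and unit — conflict.
Backtrack on y11: now try y11 = 0.
Unit clause (y12) forces y12 = 1.
Unit clause (~y22) forces y22 = 0.
Unit clause (y21) forces y21 = 1.
Unit clause (~y31) forces y31 = 0.
Unit clause (y32) forces y32 = 1.
Now (~y32) is unsatisfied and unit — conflict.
Either choice for y11 ends in contradiction.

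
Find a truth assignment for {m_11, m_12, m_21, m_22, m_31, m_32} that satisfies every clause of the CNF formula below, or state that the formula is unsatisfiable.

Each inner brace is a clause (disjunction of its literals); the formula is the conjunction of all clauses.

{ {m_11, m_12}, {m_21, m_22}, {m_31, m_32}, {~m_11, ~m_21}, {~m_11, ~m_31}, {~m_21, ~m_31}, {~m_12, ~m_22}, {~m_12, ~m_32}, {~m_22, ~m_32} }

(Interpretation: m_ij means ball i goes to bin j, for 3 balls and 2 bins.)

UNSATISFIABLE

Suppose m_11 = 1.
From the singleton clause (~m_21), m_21 = 0.
From the singleton clause (m_22), m_22 = 1.
From the singleton clause (~m_31), m_31 = 0.
From the singleton clause (m_32), m_32 = 1.
Now (~m_32) is unsatisfied and unit — conflict.
So m_11 must be the other value — set m_11 = 0.
From the singleton clause (m_12), m_12 = 1.
From the singleton clause (~m_22), m_22 = 0.
From the singleton clause (m_21), m_21 = 1.
From the singleton clause (~m_31), m_31 = 0.
From the singleton clause (m_32), m_32 = 1.
Now (~m_32) is unsatisfied and unit — conflict.
Neither m_11 = 1 nor m_11 = 0 works.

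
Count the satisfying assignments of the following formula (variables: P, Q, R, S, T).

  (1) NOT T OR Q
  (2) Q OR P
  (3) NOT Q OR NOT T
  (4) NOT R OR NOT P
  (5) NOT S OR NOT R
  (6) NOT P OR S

5

There are 2^5 = 32 truth assignments over (P, Q, R, S, T).
Split on R. With R = true, the clauses containing R are satisfied and NOT R drops from the rest; 1 of the 2^4 = 16 assignments to the other variables satisfy what remains.
With R = false, by the same count on the reduced clause set, 4 assignments work.
(One model: P=F, Q=T, R=F, S=F, T=F.)
Total: 1 + 4 = 5.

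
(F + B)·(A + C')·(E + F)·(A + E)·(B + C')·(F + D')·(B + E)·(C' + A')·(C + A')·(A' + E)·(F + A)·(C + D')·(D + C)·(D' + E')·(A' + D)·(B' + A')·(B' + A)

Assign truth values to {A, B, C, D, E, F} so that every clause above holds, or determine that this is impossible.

Case F = 1:
Case A = 1:
(C') alone gives C = 0.
Now (C) is unsatisfied and unit — conflict.
Undo A and try A = 0.
(C') alone gives C = 0.
(E) alone gives E = 1.
(D') alone gives D = 0.
Now (D) is unsatisfied and unit — conflict.
Either choice for A ends in contradiction.
Undo F and try F = 0.
(B) alone gives B = 1.
(E) alone gives E = 1.
(D') alone gives D = 0.
(A) alone gives A = 1.
Now (A') is unsatisfied and unit — conflict.
Either choice for F ends in contradiction.

UNSATISFIABLE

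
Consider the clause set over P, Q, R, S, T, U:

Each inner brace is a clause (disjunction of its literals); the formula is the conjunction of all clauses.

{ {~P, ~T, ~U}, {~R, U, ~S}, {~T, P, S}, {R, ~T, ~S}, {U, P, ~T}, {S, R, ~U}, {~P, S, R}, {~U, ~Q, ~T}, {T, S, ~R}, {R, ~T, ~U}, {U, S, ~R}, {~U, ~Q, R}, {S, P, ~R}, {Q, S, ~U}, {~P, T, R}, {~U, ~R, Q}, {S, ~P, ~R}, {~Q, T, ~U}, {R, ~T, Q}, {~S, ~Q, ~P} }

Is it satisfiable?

Branch on P: set P = 0.
Branch on T: set T = 0.
Branch on S: set S = 1.
Branch on R: set R = 0.
Branch on U: set U = 0.
No clause remains; Q is free.
A satisfying assignment: P: 0, Q: 0, R: 0, S: 1, T: 0, U: 0.

Yes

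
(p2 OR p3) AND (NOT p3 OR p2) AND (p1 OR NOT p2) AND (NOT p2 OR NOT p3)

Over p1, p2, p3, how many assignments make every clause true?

1

There are 2^3 = 8 truth assignments over (p1, p2, p3).
Check each against the 4 clauses (columns in the order p1, p2, p3):
  F F F  ✗ fails (p2 OR p3)
  F F T  ✗ fails (NOT p3 OR p2)
  F T F  ✗ fails (p1 OR NOT p2)
  F T T  ✗ fails (p1 OR NOT p2)
  T F F  ✗ fails (p2 OR p3)
  T F T  ✗ fails (NOT p3 OR p2)
  T T F  ✓ satisfies all
  T T T  ✗ fails (NOT p2 OR NOT p3)
1 of the 8 rows is a model.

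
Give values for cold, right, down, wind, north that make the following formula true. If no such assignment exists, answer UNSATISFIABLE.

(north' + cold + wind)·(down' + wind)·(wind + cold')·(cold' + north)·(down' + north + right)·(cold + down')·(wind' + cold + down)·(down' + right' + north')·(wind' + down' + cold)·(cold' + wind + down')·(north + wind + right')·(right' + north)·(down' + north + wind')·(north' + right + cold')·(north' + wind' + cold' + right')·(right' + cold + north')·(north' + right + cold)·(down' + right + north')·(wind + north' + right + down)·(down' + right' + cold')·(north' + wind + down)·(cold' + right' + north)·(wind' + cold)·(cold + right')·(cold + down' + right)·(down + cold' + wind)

cold: 0; right: 0; down: 0; wind: 0; north: 0

Branch on down: set down = 0.
Branch on wind: set wind = 0.
Unit clause (cold') forces cold = 0.
Unit clause (north') forces north = 0.
Unit clause (right') forces right = 0.
Every clause now holds.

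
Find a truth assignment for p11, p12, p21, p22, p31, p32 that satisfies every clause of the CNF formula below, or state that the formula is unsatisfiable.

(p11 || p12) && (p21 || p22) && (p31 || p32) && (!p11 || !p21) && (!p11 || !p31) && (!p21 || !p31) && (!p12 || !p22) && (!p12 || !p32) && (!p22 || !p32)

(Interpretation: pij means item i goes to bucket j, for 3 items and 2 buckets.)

Branch on p11: set p11 = true.
The clause (!p21) is unit, so p21 = false.
The clause (p22) is unit, so p22 = true.
The clause (!p31) is unit, so p31 = false.
The clause (p32) is unit, so p32 = true.
But (!p32) is also a unit clause — contradiction.
Undo p11 and try p11 = false.
The clause (p12) is unit, so p12 = true.
The clause (!p22) is unit, so p22 = false.
The clause (p21) is unit, so p21 = true.
The clause (!p31) is unit, so p31 = false.
The clause (p32) is unit, so p32 = true.
But (!p32) is also a unit clause — contradiction.
Neither p11 = true nor p11 = false works.

UNSATISFIABLE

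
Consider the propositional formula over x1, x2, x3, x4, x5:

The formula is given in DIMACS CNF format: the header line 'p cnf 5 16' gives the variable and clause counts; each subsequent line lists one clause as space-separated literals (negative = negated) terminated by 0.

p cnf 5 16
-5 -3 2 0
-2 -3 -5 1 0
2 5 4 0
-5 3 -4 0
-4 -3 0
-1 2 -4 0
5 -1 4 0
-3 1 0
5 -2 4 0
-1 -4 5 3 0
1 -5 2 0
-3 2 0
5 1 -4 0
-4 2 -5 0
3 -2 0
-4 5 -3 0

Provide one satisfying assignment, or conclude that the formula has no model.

x1=True,  x2=True,  x3=True,  x4=False,  x5=True

Try x4 = False.
Try x2 = True.
From the singleton clause (x5), x5 = True.
From the singleton clause (x3), x3 = True.
From the singleton clause (x1), x1 = True.
Every clause now holds.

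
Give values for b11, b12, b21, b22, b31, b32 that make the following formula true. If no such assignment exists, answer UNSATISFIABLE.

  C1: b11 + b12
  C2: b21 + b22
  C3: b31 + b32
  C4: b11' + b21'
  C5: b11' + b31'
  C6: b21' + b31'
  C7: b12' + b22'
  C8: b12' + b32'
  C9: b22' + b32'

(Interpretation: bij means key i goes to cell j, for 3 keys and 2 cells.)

Suppose b11 = 1.
Unit clause (b21') forces b21 = 0.
Unit clause (b22) forces b22 = 1.
Unit clause (b31') forces b31 = 0.
Unit clause (b32) forces b32 = 1.
That conflicts with the unit clause (b32').
That branch fails; take b11 = 0 instead.
Unit clause (b12) forces b12 = 1.
Unit clause (b22') forces b22 = 0.
Unit clause (b21) forces b21 = 1.
Unit clause (b31') forces b31 = 0.
Unit clause (b32) forces b32 = 1.
That conflicts with the unit clause (b32').
Both values of b11 lead to a conflict.

UNSATISFIABLE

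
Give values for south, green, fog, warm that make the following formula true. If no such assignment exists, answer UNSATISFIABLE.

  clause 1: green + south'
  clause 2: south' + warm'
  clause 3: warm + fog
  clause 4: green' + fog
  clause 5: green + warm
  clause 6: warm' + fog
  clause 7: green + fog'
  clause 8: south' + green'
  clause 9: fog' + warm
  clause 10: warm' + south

Suppose green = 1.
(fog) alone gives fog = 1.
(south') alone gives south = 0.
(warm) alone gives warm = 1.
That conflicts with the unit clause (warm').
Backtrack on green: now try green = 0.
(south') alone gives south = 0.
(warm) alone gives warm = 1.
That conflicts with the unit clause (warm').
Both values of green lead to a conflict.

UNSATISFIABLE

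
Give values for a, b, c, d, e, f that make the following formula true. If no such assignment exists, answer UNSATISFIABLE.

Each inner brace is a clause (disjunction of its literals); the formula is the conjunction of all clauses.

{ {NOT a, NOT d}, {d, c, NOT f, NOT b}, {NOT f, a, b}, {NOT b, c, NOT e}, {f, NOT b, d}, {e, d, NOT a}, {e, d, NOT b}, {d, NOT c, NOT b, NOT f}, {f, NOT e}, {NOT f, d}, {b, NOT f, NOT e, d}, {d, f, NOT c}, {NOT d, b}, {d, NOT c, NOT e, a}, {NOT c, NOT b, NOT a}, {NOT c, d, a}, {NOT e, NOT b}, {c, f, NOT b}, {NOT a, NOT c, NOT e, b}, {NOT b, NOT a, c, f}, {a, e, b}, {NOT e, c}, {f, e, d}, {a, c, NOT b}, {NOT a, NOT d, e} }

a=false,  b=true,  c=true,  d=true,  e=false,  f=true

Try a = false.
Try f = true.
The clause (b) is unit, so b = true.
The clause (d) is unit, so d = true.
The clause (NOT e) is unit, so e = false.
The clause (c) is unit, so c = true.
All clauses are satisfied.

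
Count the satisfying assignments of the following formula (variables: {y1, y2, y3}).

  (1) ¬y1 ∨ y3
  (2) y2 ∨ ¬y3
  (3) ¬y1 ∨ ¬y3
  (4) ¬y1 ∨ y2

There are 2^3 = 8 truth assignments over (y1, y2, y3).
Check each against the 4 clauses (columns in the order y1, y2, y3):
  F F F  ✓ satisfies all
  F F T  ✗ fails (y2 ∨ ¬y3)
  F T F  ✓ satisfies all
  F T T  ✓ satisfies all
  T F F  ✗ fails (¬y1 ∨ y3)
  T F T  ✗ fails (y2 ∨ ¬y3)
  T T F  ✗ fails (¬y1 ∨ y3)
  T T T  ✗ fails (¬y1 ∨ ¬y3)
3 of the 8 rows are models.

3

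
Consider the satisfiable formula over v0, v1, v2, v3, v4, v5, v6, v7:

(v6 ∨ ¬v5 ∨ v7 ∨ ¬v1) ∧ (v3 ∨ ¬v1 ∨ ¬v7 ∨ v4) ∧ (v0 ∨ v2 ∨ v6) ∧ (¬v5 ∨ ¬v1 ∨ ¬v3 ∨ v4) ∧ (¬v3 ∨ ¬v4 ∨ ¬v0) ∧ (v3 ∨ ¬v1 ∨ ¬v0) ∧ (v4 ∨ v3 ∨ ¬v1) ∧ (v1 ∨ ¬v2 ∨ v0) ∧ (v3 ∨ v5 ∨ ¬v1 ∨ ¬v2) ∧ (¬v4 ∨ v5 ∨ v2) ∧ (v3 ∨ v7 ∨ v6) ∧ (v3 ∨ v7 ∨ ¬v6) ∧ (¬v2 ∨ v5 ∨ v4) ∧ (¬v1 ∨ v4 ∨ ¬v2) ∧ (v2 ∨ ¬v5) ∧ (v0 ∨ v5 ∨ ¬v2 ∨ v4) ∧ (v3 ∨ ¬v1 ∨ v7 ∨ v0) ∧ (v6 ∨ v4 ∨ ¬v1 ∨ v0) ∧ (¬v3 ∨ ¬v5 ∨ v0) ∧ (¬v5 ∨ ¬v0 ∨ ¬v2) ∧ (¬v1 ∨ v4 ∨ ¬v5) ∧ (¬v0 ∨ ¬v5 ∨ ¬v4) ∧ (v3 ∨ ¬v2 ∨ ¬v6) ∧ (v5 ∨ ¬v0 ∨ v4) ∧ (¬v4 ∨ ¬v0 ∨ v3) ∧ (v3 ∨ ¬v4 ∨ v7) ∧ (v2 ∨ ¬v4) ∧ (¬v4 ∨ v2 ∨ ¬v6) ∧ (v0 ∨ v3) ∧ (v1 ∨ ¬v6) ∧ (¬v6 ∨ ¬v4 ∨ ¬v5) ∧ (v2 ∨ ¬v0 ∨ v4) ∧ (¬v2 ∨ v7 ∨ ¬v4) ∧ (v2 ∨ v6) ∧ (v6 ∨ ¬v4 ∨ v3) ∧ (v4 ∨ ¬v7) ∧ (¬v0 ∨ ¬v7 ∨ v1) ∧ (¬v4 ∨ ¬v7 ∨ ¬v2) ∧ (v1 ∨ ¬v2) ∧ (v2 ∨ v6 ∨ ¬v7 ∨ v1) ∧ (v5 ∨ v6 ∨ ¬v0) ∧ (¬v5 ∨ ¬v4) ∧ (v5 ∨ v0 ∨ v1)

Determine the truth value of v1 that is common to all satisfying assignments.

Suppose v1 = False.
Unit clause (¬v6) forces v6 = False.
Unit clause (v2) forces v2 = True.
That conflicts with the unit clause (¬v2).
So every satisfying assignment has v1 = True.

True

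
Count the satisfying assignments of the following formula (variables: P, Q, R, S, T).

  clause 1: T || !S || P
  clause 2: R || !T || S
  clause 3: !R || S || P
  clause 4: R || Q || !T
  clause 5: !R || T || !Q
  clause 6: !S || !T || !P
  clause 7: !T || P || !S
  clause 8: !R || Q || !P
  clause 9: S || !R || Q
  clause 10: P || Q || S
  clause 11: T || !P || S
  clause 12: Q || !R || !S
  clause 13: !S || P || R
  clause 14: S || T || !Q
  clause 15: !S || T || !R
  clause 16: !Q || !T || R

3

There are 2^5 = 32 truth assignments over (P, Q, R, S, T).
Split on Q. With Q = true, the clauses containing Q are satisfied and !Q drops from the rest; 2 of the 2^4 = 16 assignments to the other variables satisfy what remains.
With Q = false, by the same count on the reduced clause set, 1 assignment works.
(One model: P=T, Q=F, R=F, S=T, T=F.)
Total: 2 + 1 = 3.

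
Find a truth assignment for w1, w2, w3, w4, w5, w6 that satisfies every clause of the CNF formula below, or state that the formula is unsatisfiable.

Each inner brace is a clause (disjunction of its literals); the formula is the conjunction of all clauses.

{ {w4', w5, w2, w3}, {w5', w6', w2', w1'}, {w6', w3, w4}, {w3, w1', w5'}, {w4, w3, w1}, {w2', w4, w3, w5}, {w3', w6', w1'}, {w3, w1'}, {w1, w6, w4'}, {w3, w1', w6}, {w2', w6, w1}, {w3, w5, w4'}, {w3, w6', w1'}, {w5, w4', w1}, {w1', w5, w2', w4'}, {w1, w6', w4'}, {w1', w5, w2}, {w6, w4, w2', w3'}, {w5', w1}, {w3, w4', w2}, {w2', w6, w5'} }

Suppose w3 = 1.
Suppose w6 = 0.
Suppose w1 = 1.
Suppose w5 = 1.
Unit clause (w2') forces w2 = 0.
Every clause is now satisfied; w4 is unconstrained.

w1=1, w2=0, w3=1, w4=1, w5=1, w6=0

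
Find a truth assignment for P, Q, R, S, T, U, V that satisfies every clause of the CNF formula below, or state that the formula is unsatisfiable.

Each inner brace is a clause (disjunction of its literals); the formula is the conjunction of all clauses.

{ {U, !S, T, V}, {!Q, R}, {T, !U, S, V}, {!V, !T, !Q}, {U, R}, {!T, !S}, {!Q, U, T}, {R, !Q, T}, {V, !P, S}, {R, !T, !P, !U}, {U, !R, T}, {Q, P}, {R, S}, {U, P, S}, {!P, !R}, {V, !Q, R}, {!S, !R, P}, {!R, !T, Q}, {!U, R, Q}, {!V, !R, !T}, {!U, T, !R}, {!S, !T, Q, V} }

P ↦ false; Q ↦ true; R ↦ true; S ↦ false; T ↦ true; U ↦ true; V ↦ false

Try Q = true.
The clause (R) is unit, so R = true.
The clause (!P) is unit, so P = false.
The clause (!S) is unit, so S = false.
The clause (U) is unit, so U = true.
The clause (T) is unit, so T = true.
The clause (!V) is unit, so V = false.
This assignment satisfies each clause.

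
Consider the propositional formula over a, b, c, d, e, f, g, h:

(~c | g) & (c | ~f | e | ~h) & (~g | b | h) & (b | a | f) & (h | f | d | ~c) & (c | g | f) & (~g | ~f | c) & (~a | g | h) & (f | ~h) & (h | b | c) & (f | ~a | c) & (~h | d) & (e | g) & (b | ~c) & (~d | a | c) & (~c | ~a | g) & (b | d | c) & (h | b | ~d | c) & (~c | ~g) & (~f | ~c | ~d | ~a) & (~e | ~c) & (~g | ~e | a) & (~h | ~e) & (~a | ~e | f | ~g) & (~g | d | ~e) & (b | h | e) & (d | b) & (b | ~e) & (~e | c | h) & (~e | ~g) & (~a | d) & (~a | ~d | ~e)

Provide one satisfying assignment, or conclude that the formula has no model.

a: 0; b: 1; c: 0; d: 0; e: 0; f: 0; g: 1; h: 0

Branch on c: set c = 0.
Branch on g: set g = 1.
Unit clause (~f) forces f = 0.
Unit clause (~h) forces h = 0.
Unit clause (b) forces b = 1.
Unit clause (~a) forces a = 0.
Unit clause (~d) forces d = 0.
Unit clause (~e) forces e = 0.
This assignment satisfies each clause.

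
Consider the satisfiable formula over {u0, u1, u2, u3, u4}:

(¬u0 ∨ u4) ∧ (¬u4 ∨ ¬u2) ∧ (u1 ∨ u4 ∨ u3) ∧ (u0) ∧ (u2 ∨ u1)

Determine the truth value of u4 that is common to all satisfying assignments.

Suppose u4 = False.
Unit clause (¬u0) forces u0 = False.
But (u0) is also a unit clause — contradiction.
So every satisfying assignment has u4 = True.

True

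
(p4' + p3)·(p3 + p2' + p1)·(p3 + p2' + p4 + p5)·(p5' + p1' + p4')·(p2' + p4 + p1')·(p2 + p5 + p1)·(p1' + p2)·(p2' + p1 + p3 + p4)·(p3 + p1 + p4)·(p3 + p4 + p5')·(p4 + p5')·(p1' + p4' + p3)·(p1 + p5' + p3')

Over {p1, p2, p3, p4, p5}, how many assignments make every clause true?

There are 2^5 = 32 truth assignments over (p1, p2, p3, p4, p5).
Split on p2. With p2 = 1, the clauses containing p2 are satisfied and p2' drops from the rest; 3 of the 2^4 = 16 assignments to the other variables satisfy what remains.
With p2 = 0, by the same count on the reduced clause set, 0 assignments work.
Total: 3 + 0 = 3.

3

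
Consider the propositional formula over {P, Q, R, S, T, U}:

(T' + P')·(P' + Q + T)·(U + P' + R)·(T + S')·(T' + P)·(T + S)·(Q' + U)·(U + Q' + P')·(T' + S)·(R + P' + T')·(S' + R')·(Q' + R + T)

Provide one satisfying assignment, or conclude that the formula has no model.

UNSATISFIABLE

Branch on T: set T = 0.
(S') alone gives S = 0.
That conflicts with the unit clause (S).
That branch fails; take T = 1 instead.
(P') alone gives P = 0.
That conflicts with the unit clause (P).
Neither T = 1 nor T = 0 works.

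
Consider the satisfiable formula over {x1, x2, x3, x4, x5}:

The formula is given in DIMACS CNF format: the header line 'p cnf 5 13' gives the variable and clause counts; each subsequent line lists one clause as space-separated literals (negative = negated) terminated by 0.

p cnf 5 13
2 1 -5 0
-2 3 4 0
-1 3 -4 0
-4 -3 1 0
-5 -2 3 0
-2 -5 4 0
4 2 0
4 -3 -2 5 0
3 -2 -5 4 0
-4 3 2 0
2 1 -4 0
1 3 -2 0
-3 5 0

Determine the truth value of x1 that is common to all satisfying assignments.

Suppose x1 = False.
Case x2 = True:
From the singleton clause (x3), x3 = True.
From the singleton clause (¬x4), x4 = False.
From the singleton clause (¬x5), x5 = False.
But (x5) is also a unit clause — contradiction.
That branch fails; take x2 = False instead.
From the singleton clause (¬x5), x5 = False.
From the singleton clause (x4), x4 = True.
But (¬x4) is also a unit clause — contradiction.
Either choice for x2 ends in contradiction.
So every satisfying assignment has x1 = True.

True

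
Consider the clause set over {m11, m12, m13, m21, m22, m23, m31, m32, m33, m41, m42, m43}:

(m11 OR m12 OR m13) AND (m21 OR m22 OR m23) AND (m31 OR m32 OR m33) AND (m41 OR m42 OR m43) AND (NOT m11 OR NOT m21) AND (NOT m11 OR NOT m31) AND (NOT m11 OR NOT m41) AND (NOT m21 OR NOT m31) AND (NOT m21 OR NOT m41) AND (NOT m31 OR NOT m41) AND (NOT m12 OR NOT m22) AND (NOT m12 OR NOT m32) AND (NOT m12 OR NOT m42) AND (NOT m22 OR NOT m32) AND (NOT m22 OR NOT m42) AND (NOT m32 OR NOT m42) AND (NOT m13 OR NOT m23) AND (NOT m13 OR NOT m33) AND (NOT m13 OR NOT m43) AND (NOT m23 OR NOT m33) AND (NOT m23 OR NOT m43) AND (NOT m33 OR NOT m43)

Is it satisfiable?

Branch on m11: set m11 = false.
Branch on m12: set m12 = true.
(NOT m22) alone gives m22 = false.
(NOT m32) alone gives m32 = false.
(NOT m42) alone gives m42 = false.
Branch on m21: set m21 = true.
(NOT m31) alone gives m31 = false.
(m33) alone gives m33 = true.
(NOT m41) alone gives m41 = false.
(m43) alone gives m43 = true.
That conflicts with the unit clause (NOT m43).
That branch fails; take m21 = false instead.
(m23) alone gives m23 = true.
(NOT m13) alone gives m13 = false.
(NOT m33) alone gives m33 = false.
(m31) alone gives m31 = true.
(NOT m41) alone gives m41 = false.
(m43) alone gives m43 = true.
That conflicts with the unit clause (NOT m43).
Either choice for m21 ends in contradiction.
That branch fails; take m12 = false instead.
(m13) alone gives m13 = true.
(NOT m23) alone gives m23 = false.
(NOT m33) alone gives m33 = false.
(NOT m43) alone gives m43 = false.
Branch on m21: set m21 = true.
(NOT m31) alone gives m31 = false.
(m32) alone gives m32 = true.
(NOT m41) alone gives m41 = false.
(m42) alone gives m42 = true.
That conflicts with the unit clause (NOT m42).
That branch fails; take m21 = false instead.
(m22) alone gives m22 = true.
(NOT m32) alone gives m32 = false.
(m31) alone gives m31 = true.
(NOT m41) alone gives m41 = false.
(m42) alone gives m42 = true.
That conflicts with the unit clause (NOT m42).
Either choice for m21 ends in contradiction.
Either choice for m12 ends in contradiction.
That branch fails; take m11 = true instead.
(NOT m21) alone gives m21 = false.
(NOT m31) alone gives m31 = false.
(NOT m41) alone gives m41 = false.
Branch on m22: set m22 = true.
(NOT m12) alone gives m12 = false.
(NOT m32) alone gives m32 = false.
(m33) alone gives m33 = true.
(NOT m42) alone gives m42 = false.
(m43) alone gives m43 = true.
That conflicts with the unit clause (NOT m43).
That branch fails; take m22 = false instead.
(m23) alone gives m23 = true.
(NOT m13) alone gives m13 = false.
(NOT m33) alone gives m33 = false.
(m32) alone gives m32 = true.
(NOT m12) alone gives m12 = false.
(NOT m42) alone gives m42 = false.
(m43) alone gives m43 = true.
That conflicts with the unit clause (NOT m43).
Either choice for m22 ends in contradiction.
Either choice for m11 ends in contradiction.
No assignment satisfies every clause.

No, unsatisfiable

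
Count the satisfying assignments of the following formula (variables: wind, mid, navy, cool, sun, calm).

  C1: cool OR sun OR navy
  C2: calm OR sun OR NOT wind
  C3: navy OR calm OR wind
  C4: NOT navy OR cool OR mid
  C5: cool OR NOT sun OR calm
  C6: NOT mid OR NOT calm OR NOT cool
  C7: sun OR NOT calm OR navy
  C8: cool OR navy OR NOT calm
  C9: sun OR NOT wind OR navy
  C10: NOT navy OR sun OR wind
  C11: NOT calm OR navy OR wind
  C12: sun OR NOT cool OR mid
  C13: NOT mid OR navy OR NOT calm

12

There are 2^6 = 64 truth assignments over (wind, mid, navy, cool, sun, calm).
Split on mid. With mid = true, the clauses containing mid are satisfied and NOT mid drops from the rest; 6 of the 2^5 = 32 assignments to the other variables satisfy what remains.
With mid = false, by the same count on the reduced clause set, 6 assignments work.
(One model: wind=F, mid=F, navy=T, cool=T, sun=T, calm=F.)
Total: 6 + 6 = 12.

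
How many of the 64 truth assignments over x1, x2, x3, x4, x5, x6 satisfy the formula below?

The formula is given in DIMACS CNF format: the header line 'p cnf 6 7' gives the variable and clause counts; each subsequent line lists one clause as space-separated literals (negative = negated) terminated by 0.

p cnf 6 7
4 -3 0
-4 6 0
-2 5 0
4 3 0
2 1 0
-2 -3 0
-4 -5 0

2

There are 2^6 = 64 truth assignments over (x1, x2, x3, x4, x5, x6).
Split on x3. With x3 = True, the clauses containing x3 are satisfied and ¬x3 drops from the rest; 1 of the 2^5 = 32 assignments to the other variables satisfy what remains.
With x3 = False, by the same count on the reduced clause set, 1 assignment works.
(One model: x1=T, x2=F, x3=F, x4=T, x5=F, x6=T.)
Total: 1 + 1 = 2.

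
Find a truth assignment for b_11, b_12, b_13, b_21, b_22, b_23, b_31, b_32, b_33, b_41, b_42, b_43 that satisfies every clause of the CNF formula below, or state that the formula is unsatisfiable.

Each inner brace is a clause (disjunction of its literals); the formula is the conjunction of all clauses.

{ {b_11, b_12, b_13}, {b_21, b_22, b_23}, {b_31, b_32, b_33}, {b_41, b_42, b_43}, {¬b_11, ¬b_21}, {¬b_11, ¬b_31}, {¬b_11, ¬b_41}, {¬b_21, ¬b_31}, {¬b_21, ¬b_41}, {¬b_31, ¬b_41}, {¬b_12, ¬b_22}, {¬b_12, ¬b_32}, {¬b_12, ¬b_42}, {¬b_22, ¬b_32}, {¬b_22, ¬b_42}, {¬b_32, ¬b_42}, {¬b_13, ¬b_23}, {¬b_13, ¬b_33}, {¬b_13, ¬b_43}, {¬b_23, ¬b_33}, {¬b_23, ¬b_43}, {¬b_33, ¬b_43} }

Try b_11 = False.
Try b_12 = True.
(¬b_22) alone gives b_22 = False.
(¬b_32) alone gives b_32 = False.
(¬b_42) alone gives b_42 = False.
Try b_21 = True.
(¬b_31) alone gives b_31 = False.
(b_33) alone gives b_33 = True.
(¬b_41) alone gives b_41 = False.
(b_43) alone gives b_43 = True.
That conflicts with the unit clause (¬b_43).
Undo b_21 and try b_21 = False.
(b_23) alone gives b_23 = True.
(¬b_13) alone gives b_13 = False.
(¬b_33) alone gives b_33 = False.
(b_31) alone gives b_31 = True.
(¬b_41) alone gives b_41 = False.
(b_43) alone gives b_43 = True.
That conflicts with the unit clause (¬b_43).
Either choice for b_21 ends in contradiction.
Undo b_12 and try b_12 = False.
(b_13) alone gives b_13 = True.
(¬b_23) alone gives b_23 = False.
(¬b_33) alone gives b_33 = False.
(¬b_43) alone gives b_43 = False.
Try b_21 = True.
(¬b_31) alone gives b_31 = False.
(b_32) alone gives b_32 = True.
(¬b_41) alone gives b_41 = False.
(b_42) alone gives b_42 = True.
That conflicts with the unit clause (¬b_42).
Undo b_21 and try b_21 = False.
(b_22) alone gives b_22 = True.
(¬b_32) alone gives b_32 = False.
(b_31) alone gives b_31 = True.
(¬b_41) alone gives b_41 = False.
(b_42) alone gives b_42 = True.
That conflicts with the unit clause (¬b_42).
Either choice for b_21 ends in contradiction.
Either choice for b_12 ends in contradiction.
Undo b_11 and try b_11 = True.
(¬b_21) alone gives b_21 = False.
(¬b_31) alone gives b_31 = False.
(¬b_41) alone gives b_41 = False.
Try b_22 = True.
(¬b_12) alone gives b_12 = False.
(¬b_32) alone gives b_32 = False.
(b_33) alone gives b_33 = True.
(¬b_42) alone gives b_42 = False.
(b_43) alone gives b_43 = True.
That conflicts with the unit clause (¬b_43).
Undo b_22 and try b_22 = False.
(b_23) alone gives b_23 = True.
(¬b_13) alone gives b_13 = False.
(¬b_33) alone gives b_33 = False.
(b_32) alone gives b_32 = True.
(¬b_12) alone gives b_12 = False.
(¬b_42) alone gives b_42 = False.
(b_43) alone gives b_43 = True.
That conflicts with the unit clause (¬b_43).
Either choice for b_22 ends in contradiction.
Either choice for b_11 ends in contradiction.

UNSATISFIABLE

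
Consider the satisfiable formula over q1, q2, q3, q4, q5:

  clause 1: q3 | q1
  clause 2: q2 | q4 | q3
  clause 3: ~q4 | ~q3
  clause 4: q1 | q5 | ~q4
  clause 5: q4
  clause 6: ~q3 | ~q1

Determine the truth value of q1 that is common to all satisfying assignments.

True

Suppose q1 = 0.
From the singleton clause (q3), q3 = 1.
From the singleton clause (~q4), q4 = 0.
Now (q4) is unsatisfied and unit — conflict.
So every satisfying assignment has q1 = True.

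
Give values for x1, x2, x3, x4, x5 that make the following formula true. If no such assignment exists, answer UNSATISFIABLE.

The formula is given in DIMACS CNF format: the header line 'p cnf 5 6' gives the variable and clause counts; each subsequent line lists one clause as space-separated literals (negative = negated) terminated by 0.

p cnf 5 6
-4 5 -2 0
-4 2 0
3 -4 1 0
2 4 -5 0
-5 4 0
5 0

The clause (x5) is unit, so x5 = True.
The clause (x4) is unit, so x4 = True.
The clause (x2) is unit, so x2 = True.
Suppose x3 = True.
Every clause is now satisfied; x1 is unconstrained.

x1: False; x2: True; x3: True; x4: True; x5: True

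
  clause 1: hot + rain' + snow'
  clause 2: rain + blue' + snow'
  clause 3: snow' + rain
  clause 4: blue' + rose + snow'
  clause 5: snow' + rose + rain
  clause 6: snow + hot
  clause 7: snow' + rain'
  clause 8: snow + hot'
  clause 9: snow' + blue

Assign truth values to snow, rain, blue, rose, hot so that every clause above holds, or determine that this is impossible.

UNSATISFIABLE

Case snow = 0:
Unit clause (hot) forces hot = 1.
Now (hot') is unsatisfied and unit — conflict.
Backtrack on snow: now try snow = 1.
Unit clause (rain) forces rain = 1.
Now (rain') is unsatisfied and unit — conflict.
Neither snow = 1 nor snow = 0 works.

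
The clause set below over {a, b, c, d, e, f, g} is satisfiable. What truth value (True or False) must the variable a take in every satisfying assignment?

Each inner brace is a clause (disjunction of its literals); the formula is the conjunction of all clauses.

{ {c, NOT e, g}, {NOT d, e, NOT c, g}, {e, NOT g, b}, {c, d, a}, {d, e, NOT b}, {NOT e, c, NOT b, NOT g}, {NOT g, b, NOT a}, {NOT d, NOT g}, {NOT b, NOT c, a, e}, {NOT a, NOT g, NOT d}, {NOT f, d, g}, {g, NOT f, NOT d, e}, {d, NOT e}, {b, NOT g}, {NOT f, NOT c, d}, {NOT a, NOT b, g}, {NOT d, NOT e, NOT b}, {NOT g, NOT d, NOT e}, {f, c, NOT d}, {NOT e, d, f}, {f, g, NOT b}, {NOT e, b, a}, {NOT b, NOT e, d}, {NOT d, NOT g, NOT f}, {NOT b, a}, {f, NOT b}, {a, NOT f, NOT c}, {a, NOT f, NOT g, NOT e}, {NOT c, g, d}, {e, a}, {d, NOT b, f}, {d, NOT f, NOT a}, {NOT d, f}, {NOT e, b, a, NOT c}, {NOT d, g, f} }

Suppose a = false.
(NOT b) alone gives b = false.
(NOT g) alone gives g = false.
(NOT e) alone gives e = false.
Now (e) is unsatisfied and unit — conflict.
So every satisfying assignment has a = True.

True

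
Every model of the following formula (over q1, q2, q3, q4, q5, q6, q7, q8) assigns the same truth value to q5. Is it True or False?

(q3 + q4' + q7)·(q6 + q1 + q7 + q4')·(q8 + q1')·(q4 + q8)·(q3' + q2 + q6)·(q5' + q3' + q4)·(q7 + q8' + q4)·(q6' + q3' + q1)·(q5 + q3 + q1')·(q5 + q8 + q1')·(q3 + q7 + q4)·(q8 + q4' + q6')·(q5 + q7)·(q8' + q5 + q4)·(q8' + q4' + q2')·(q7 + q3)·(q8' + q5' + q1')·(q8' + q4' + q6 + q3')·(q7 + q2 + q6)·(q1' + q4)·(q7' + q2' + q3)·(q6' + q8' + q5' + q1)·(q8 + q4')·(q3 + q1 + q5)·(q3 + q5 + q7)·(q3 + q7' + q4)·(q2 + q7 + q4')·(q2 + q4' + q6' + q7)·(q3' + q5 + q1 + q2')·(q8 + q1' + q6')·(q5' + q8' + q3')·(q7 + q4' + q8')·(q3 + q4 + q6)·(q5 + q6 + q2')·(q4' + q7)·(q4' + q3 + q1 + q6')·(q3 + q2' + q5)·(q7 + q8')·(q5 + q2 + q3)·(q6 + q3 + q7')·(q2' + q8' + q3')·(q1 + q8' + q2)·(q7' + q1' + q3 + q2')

Suppose q5 = 1.
Suppose q8 = 1.
From the singleton clause (q1'), q1 = 0.
From the singleton clause (q6'), q6 = 0.
From the singleton clause (q3'), q3 = 0.
From the singleton clause (q7), q7 = 1.
That conflicts with the unit clause (q7').
Undo q8 and try q8 = 0.
From the singleton clause (q1'), q1 = 0.
From the singleton clause (q4), q4 = 1.
That conflicts with the unit clause (q4').
Both values of q8 lead to a conflict.
So every satisfying assignment has q5 = False.

False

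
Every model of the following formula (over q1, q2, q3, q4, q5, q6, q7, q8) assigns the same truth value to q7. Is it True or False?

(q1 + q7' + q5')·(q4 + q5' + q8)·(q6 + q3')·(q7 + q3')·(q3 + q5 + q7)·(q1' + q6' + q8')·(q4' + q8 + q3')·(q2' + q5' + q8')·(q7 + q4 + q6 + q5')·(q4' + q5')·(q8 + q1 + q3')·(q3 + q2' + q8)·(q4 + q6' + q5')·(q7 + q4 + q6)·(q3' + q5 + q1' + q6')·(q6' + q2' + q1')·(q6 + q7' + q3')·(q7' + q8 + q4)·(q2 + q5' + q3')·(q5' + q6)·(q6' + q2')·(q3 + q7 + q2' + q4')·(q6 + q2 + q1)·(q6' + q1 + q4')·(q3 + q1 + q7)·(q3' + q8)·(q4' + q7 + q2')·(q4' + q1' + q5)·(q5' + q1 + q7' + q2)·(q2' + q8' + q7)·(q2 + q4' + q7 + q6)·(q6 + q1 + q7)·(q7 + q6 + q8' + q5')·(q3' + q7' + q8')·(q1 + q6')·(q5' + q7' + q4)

True

Suppose q7 = 0.
Unit clause (q3') forces q3 = 0.
Unit clause (q5) forces q5 = 1.
Unit clause (q4') forces q4 = 0.
Unit clause (q8) forces q8 = 1.
Unit clause (q2') forces q2 = 0.
Unit clause (q6) forces q6 = 1.
Now (q6') is unsatisfied and unit — conflict.
So every satisfying assignment has q7 = True.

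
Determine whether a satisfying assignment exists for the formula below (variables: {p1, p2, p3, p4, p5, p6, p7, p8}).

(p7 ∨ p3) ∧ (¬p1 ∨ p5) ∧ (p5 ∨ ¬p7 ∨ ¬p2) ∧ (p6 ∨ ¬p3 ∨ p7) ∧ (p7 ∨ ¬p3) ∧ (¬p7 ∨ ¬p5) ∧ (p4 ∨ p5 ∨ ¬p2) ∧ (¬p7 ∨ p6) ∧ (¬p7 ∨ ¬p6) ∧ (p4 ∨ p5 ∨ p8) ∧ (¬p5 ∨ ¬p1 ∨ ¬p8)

No, unsatisfiable

Case p7 = True:
From the singleton clause (¬p5), p5 = False.
From the singleton clause (¬p1), p1 = False.
From the singleton clause (¬p2), p2 = False.
From the singleton clause (p6), p6 = True.
But (¬p6) is also a unit clause — contradiction.
Undo p7 and try p7 = False.
From the singleton clause (p3), p3 = True.
But (¬p3) is also a unit clause — contradiction.
Neither p7 = True nor p7 = False works.
No assignment satisfies every clause.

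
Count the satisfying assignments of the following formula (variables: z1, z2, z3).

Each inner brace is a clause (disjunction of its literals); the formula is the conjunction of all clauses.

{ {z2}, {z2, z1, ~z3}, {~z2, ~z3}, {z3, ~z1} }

1

There are 2^3 = 8 truth assignments over (z1, z2, z3).
Split on z3. With z3 = 1, the clauses containing z3 are satisfied and ~z3 drops from the rest; 0 of the 2^2 = 4 assignments to the other variables satisfy what remains.
With z3 = 0, by the same count on the reduced clause set, 1 assignment works.
Total: 0 + 1 = 1.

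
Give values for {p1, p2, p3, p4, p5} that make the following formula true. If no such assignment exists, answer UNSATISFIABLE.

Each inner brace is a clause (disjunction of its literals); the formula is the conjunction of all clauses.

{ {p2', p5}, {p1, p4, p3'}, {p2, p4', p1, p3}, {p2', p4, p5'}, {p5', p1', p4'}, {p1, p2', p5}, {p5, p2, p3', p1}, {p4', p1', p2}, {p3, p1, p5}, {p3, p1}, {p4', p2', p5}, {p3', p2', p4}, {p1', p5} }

Try p2 = 0.
Try p4 = 1.
From the singleton clause (p1'), p1 = 0.
From the singleton clause (p3), p3 = 1.
From the singleton clause (p5), p5 = 1.
Every clause now holds.

p1 ↦ 0; p2 ↦ 0; p3 ↦ 1; p4 ↦ 1; p5 ↦ 1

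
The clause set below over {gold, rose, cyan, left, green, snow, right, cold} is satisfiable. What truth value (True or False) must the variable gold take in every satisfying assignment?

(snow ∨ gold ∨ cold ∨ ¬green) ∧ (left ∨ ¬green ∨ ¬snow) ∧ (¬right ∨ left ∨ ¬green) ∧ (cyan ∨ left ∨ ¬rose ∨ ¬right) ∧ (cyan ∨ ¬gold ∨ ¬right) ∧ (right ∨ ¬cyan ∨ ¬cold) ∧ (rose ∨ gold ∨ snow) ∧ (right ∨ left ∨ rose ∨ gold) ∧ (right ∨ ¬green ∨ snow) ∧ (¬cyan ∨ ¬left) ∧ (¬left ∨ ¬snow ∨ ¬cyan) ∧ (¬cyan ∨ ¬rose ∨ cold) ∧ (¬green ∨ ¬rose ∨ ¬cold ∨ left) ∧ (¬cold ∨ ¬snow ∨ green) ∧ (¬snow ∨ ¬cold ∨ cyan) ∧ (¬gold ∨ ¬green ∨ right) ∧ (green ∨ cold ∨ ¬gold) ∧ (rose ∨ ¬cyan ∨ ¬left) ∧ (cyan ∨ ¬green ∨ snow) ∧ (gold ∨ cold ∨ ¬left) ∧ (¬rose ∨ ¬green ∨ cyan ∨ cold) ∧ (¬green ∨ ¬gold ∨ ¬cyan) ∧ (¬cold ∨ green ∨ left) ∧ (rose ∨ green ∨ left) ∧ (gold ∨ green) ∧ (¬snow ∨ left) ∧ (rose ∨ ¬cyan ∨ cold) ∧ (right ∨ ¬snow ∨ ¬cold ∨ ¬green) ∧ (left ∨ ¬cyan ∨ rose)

Suppose gold = False.
(green) alone gives green = True.
Branch on snow: set snow = True.
(left) alone gives left = True.
(¬cyan) alone gives cyan = False.
(¬cold) alone gives cold = False.
But (cold) is also a unit clause — contradiction.
Undo snow and try snow = False.
(cold) alone gives cold = True.
(rose) alone gives rose = True.
(right) alone gives right = True.
(left) alone gives left = True.
(¬cyan) alone gives cyan = False.
But (cyan) is also a unit clause — contradiction.
Either choice for snow ends in contradiction.
So every satisfying assignment has gold = True.

True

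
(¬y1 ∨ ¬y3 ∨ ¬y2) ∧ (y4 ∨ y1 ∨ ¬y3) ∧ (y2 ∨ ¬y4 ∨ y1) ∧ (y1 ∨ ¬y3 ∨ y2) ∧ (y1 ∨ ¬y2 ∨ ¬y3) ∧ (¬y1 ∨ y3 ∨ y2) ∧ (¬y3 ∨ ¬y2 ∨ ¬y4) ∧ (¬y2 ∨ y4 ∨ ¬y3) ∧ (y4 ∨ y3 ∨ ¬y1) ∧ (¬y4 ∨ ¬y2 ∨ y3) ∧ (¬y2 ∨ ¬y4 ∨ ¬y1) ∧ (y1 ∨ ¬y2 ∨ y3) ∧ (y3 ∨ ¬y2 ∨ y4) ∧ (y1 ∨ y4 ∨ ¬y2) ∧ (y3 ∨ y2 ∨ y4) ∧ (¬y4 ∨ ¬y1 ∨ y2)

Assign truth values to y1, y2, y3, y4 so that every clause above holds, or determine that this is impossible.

Case y1 = True:
Case y3 = True:
From the singleton clause (¬y2), y2 = False.
From the singleton clause (¬y4), y4 = False.
Every clause now holds.

y1=True, y2=False, y3=True, y4=False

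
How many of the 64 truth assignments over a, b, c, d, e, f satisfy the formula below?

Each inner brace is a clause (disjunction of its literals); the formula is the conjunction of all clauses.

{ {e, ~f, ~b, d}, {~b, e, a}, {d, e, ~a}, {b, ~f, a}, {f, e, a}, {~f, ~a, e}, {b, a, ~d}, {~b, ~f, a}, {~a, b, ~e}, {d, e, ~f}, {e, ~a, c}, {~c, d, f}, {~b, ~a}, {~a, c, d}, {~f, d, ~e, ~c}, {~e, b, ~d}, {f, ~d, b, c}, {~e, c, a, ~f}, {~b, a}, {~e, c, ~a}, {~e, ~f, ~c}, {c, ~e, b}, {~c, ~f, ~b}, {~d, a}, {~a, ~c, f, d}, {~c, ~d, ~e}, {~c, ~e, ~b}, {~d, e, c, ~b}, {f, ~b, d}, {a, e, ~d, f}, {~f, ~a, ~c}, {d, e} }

1

There are 2^6 = 64 truth assignments over (a, b, c, d, e, f).
Split on c. With c = 1, the clauses containing c are satisfied and ~c drops from the rest; 1 of the 2^5 = 32 assignments to the other variables satisfy what remains.
With c = 0, by the same count on the reduced clause set, 0 assignments work.
(One model: a=T, b=F, c=T, d=T, e=F, f=F.)
Total: 1 + 0 = 1.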